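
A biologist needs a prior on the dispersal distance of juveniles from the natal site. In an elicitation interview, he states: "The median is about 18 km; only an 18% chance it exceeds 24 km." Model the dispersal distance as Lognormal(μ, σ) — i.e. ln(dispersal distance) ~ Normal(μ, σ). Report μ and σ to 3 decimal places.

If T ~ Lognormal(μ,σ) then ln T ~ Normal(μ,σ), so the p-quantile of ln T is μ + z_p·σ.
ln(18) = 2.89 and ln(24) = 3.178; z_{0.5} = 0, z_{0.82} = 0.9154.
σ = (3.178 − 2.89)/(0.9154 − (0)) = 0.314.
μ = 2.89 − (0)·0.314 = 2.890.

μ ≈ 2.890, σ ≈ 0.314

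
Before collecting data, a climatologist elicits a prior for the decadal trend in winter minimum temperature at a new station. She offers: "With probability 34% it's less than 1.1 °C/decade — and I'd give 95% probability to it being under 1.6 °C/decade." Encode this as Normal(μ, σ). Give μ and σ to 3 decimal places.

The p-quantile of Normal(μ,σ) is μ + z_p·σ, with z_{0.34} = -0.4125 and z_{0.95} = 1.645.
Eliminate σ: μ = (z₂·x₁ − z₁·x₂)/(z₂ − z₁) = (1.645·1.1 − (-0.4125)·1.6)/2.057 = 1.200.
Then σ = (x₂ − x₁)/(z₂ − z₁) = (1.6 − 1.1)/2.057 = 0.243.

μ = 1.200, σ = 0.243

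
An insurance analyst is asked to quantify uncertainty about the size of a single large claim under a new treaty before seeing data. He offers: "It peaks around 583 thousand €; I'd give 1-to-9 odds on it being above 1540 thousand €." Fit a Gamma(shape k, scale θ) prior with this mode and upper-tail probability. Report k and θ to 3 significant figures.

Gamma(k,θ) with k>1 has mode (k−1)θ, so θ = 583/(k−1).
Need P(X < 1540) = 0.9 with θ tied to k this way. Start at k = 2, θ = 583: P(X<1540) ≈ 0.741.
Too low — raise k to concentrate. Iterating converges to k ≈ 3.03.
Then θ = 583/(3.03−1) ≈ 287.

k ≈ 3.03, θ ≈ 287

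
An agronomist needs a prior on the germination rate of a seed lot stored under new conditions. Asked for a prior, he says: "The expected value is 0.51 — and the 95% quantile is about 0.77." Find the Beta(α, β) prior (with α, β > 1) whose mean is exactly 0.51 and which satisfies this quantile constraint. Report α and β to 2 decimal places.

With mean 0.51 fixed, write α = 0.51s, β = 0.49s where s = α+β.
Need P(θ < 0.77) = 0.95 under Beta(0.51s, 0.49s). Normal approximation: (q−m)/√(m(1−m)/s) ≈ z_{0.95} = 1.64, so s ≈ 0.51·0.49·(1.64)²/(0.77−0.51)² = 10.0.
At s = 10.0: P(θ<0.77) ≈ 0.959. Adjusting to match 0.95 gives s ≈ 8.95.
So α = 0.51·8.95 ≈ 4.56, β = 0.49·8.95 ≈ 4.38.

α ≈ 4.56, β ≈ 4.38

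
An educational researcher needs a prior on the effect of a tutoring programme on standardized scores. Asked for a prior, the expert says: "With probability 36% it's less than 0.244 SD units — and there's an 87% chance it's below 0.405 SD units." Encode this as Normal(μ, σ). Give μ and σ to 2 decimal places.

μ = 0.28, σ = 0.11

For Normal(μ,σ), the p-quantile is μ + z_p·σ. Here z_{0.36} = -0.3585, z_{0.87} = 1.126.
So 0.244 = μ − 0.3585σ and 0.405 = μ + 1.126σ.
Subtracting: σ = (0.405 − 0.244)/(1.126 − (-0.3585)) = 0.11.
Then μ = 0.244 − (-0.3585)·0.11 = 0.28.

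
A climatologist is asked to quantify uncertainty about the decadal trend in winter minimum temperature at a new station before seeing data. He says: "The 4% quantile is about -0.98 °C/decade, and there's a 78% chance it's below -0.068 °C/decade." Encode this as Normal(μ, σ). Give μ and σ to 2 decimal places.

For Normal(μ,σ), the p-quantile is μ + z_p·σ. Here z_{0.04} = -1.751, z_{0.78} = 0.7722.
So -0.98 = μ − 1.751σ and -0.068 = μ + 0.7722σ.
Subtracting: σ = (-0.068 − -0.98)/(0.7722 − (-1.751)) = 0.36.
Then μ = -0.98 − (-1.751)·0.36 = -0.35.

μ = -0.35, σ = 0.36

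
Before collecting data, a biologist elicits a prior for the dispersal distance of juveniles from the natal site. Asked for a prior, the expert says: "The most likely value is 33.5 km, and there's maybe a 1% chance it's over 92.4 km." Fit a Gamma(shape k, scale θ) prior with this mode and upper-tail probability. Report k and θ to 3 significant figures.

k ≈ 5.46, θ ≈ 7.51

Gamma(k,θ) with k>1 has mode (k−1)θ, so θ = 33.5/(k−1).
Need P(X < 92.4) = 0.99 with θ tied to k this way. Start at k = 2, θ = 33.5: P(X<92.4) ≈ 0.762.
Too low — raise k to concentrate. Iterating converges to k ≈ 5.46.
Then θ = 33.5/(5.46−1) ≈ 7.51.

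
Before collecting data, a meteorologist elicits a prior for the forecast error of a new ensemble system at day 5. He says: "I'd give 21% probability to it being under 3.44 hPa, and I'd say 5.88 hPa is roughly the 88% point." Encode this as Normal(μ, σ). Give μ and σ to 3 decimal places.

μ = 4.433, σ = 1.231

For Normal(μ,σ), the p-quantile is μ + z_p·σ. Here z_{0.21} = -0.8064, z_{0.88} = 1.175.
So 3.44 = μ − 0.8064σ and 5.88 = μ + 1.175σ.
Subtracting: σ = (5.88 − 3.44)/(1.175 − (-0.8064)) = 1.231.
Then μ = 3.44 − (-0.8064)·1.231 = 4.433.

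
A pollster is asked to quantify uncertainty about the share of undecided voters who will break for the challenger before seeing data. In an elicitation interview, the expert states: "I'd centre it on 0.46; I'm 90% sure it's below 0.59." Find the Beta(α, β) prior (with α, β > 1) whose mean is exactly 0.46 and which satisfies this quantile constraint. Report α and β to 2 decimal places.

With mean 0.46 fixed, write α = 0.46s, β = 0.54s where s = α+β.
Need P(θ < 0.59) = 0.9 under Beta(0.46s, 0.54s). Normal approximation: (q−m)/√(m(1−m)/s) ≈ z_{0.9} = 1.28, so s ≈ 0.46·0.54·(1.28)²/(0.59−0.46)² = 24.1.
At s = 24.1: P(θ<0.59) ≈ 0.900. Adjusting to match 0.9 gives s ≈ 24.08.
So α = 0.46·24.08 ≈ 11.07, β = 0.54·24.08 ≈ 13.00.

α ≈ 11.07, β ≈ 13.00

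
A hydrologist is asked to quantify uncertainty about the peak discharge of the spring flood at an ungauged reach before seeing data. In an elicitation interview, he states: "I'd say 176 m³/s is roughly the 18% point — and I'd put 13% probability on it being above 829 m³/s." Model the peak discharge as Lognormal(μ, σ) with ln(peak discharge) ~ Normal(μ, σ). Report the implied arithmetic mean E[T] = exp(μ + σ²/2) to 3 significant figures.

If T ~ Lognormal(μ,σ) then ln T ~ Normal(μ,σ), so the p-quantile of ln T is μ + z_p·σ.
ln(176) = 5.17 and ln(829) = 6.72; z_{0.18} = -0.9154, z_{0.87} = 1.126.
σ = (6.72 − 5.17)/(1.126 − (-0.9154)) = 0.759.
μ = 5.17 − (-0.9154)·0.759 = 5.865.
E[T] = exp(μ + σ²/2) = exp(5.865 + 0.2881) = 470 m³/s.

E[T] ≈ 470 m³/s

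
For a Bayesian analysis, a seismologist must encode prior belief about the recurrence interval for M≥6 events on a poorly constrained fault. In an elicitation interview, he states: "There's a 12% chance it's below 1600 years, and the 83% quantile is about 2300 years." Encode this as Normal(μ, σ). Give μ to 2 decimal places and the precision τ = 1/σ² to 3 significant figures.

The p-quantile of Normal(μ,σ) is μ + z_p·σ, with z_{0.12} = -1.175 and z_{0.83} = 0.9542.
Eliminate σ: μ = (z₂·x₁ − z₁·x₂)/(z₂ − z₁) = (0.9542·1600 − (-1.175)·2300)/2.129 = 1986.30.
Then σ = (x₂ − x₁)/(z₂ − z₁) = (2300 − 1600)/2.129 = 328.77.
Precision τ = 1/σ² = 1/328.8² = 9.25e-06.

μ = 1986.30, τ = 9.25e-06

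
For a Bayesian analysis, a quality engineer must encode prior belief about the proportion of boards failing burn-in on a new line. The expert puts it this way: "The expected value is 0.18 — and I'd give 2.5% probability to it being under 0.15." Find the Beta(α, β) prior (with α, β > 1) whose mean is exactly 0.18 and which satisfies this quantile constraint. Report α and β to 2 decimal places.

With mean 0.18 fixed, write α = 0.18s, β = 0.82s where s = α+β.
Need P(θ < 0.15) = 0.025 under Beta(0.18s, 0.82s). Normal approximation: (q−m)/√(m(1−m)/s) ≈ z_{0.025} = -1.96, so s ≈ 0.18·0.82·(-1.96)²/(0.15−0.18)² = 630.0.
At s = 630.0: P(θ<0.15) ≈ 0.021. Adjusting to match 0.025 gives s ≈ 586.86.
So α = 0.18·586.86 ≈ 105.63, β = 0.82·586.86 ≈ 481.22.

α ≈ 105.63, β ≈ 481.22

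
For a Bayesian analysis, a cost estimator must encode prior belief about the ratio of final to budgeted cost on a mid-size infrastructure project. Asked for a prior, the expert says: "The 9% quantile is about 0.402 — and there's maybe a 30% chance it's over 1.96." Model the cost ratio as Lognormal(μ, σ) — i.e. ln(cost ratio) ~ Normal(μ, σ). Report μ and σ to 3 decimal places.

If T ~ Lognormal(μ,σ) then ln T ~ Normal(μ,σ), so the p-quantile of ln T is μ + z_p·σ.
ln(0.402) = -0.9113 and ln(1.96) = 0.6729; z_{0.09} = -1.341, z_{0.7} = 0.5244.
σ = (0.6729 − -0.9113)/(0.5244 − (-1.341)) = 0.849.
μ = -0.9113 − (-1.341)·0.849 = 0.228.

μ ≈ 0.228, σ ≈ 0.849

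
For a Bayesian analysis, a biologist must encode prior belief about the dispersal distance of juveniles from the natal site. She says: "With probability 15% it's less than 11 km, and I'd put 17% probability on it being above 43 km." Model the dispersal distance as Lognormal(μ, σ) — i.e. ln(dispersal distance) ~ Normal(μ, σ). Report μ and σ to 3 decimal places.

μ ≈ 3.108, σ ≈ 0.685

If T ~ Lognormal(μ,σ) then ln T ~ Normal(μ,σ), so the p-quantile of ln T is μ + z_p·σ.
ln(11) = 2.398 and ln(43) = 3.761; z_{0.15} = -1.036, z_{0.83} = 0.9542.
σ = (3.761 − 2.398)/(0.9542 − (-1.036)) = 0.685.
μ = 2.398 − (-1.036)·0.685 = 3.108.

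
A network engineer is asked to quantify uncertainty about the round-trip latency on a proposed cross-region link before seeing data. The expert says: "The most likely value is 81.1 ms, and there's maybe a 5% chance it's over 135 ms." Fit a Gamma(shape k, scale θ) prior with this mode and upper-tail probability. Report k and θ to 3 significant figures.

k ≈ 11.8, θ ≈ 7.54

Gamma(k,θ) with k>1 has mode (k−1)θ, so θ = 81.1/(k−1).
Need P(X < 135) = 0.95 with θ tied to k this way. Start at k = 2, θ = 81.1: P(X<135) ≈ 0.496.
Too low — raise k to concentrate. Iterating converges to k ≈ 11.8.
Then θ = 81.1/(11.8−1) ≈ 7.54.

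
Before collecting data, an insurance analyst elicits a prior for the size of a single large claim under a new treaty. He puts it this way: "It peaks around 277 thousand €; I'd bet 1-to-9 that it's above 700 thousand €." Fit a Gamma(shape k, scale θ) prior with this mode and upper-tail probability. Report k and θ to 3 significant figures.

Gamma(k,θ) with k>1 has mode (k−1)θ, so θ = 277/(k−1).
Need P(X < 700) = 0.9 with θ tied to k this way. Start at k = 2, θ = 277: P(X<700) ≈ 0.718.
Too low — raise k to concentrate. Iterating converges to k ≈ 3.23.
Then θ = 277/(3.23−1) ≈ 124.

k ≈ 3.23, θ ≈ 124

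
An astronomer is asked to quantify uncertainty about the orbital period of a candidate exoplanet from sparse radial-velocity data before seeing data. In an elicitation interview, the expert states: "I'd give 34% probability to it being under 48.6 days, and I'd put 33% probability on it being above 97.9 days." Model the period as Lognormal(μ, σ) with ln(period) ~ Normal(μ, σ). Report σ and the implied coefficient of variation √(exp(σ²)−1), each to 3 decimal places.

If T ~ Lognormal(μ,σ) then ln T ~ Normal(μ,σ), so the p-quantile of ln T is μ + z_p·σ.
ln(48.6) = 3.884 and ln(97.9) = 4.584; z_{0.34} = -0.4125, z_{0.67} = 0.4399.
σ = (4.584 − 3.884)/(0.4399 − (-0.4125)) = 0.822.
μ = 3.884 − (-0.4125)·0.822 = 4.223.
CV = √(exp(σ²)−1) = √(exp(0.6750)−1) = 0.982.

σ ≈ 0.822, CV ≈ 0.982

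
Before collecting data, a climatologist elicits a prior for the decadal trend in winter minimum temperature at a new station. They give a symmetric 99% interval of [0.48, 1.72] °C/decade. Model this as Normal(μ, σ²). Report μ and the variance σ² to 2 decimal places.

μ = 1.10, σ² = 0.06

A symmetric 99% interval runs μ ± z·σ with z = 2.576.
Half-width = 0.62, so σ = 0.62/2.576 = 0.241 and σ² = 0.06.
μ is the interval midpoint, 1.10.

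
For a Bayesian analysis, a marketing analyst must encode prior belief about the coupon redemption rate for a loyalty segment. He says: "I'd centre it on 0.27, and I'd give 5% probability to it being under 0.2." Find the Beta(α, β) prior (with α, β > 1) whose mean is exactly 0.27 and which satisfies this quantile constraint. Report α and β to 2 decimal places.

With mean 0.27 fixed, write α = 0.27s, β = 0.73s where s = α+β.
Need P(θ < 0.2) = 0.05 under Beta(0.27s, 0.73s). Normal approximation: (q−m)/√(m(1−m)/s) ≈ z_{0.05} = -1.64, so s ≈ 0.27·0.73·(-1.64)²/(0.2−0.27)² = 108.8.
At s = 108.8: P(θ<0.2) ≈ 0.043. Adjusting to match 0.05 gives s ≈ 99.98.
So α = 0.27·99.98 ≈ 26.99, β = 0.73·99.98 ≈ 72.98.

α ≈ 26.99, β ≈ 72.98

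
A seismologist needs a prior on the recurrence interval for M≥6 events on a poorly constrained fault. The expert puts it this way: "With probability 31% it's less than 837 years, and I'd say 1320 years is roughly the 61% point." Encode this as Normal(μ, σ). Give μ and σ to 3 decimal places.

For Normal(μ,σ), the p-quantile is μ + z_p·σ. Here z_{0.31} = -0.4959, z_{0.61} = 0.2793.
So 837 = μ − 0.4959σ and 1320 = μ + 0.2793σ.
Subtracting: σ = (1320 − 837)/(0.2793 − (-0.4959)) = 623.090.
Then μ = 837 − (-0.4959)·623.090 = 1145.959.

μ = 1145.959, σ = 623.090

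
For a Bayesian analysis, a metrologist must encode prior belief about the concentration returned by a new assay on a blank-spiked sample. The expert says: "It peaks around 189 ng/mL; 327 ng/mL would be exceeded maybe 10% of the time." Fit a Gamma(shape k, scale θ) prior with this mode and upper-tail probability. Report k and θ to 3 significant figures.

k ≈ 7.31, θ ≈ 29.9

Gamma(k,θ) with k>1 has mode (k−1)θ, so θ = 189/(k−1).
Need P(X < 327) = 0.9 with θ tied to k this way. Start at k = 2, θ = 189: P(X<327) ≈ 0.516.
Too low — raise k to concentrate. Iterating converges to k ≈ 7.31.
Then θ = 189/(7.31−1) ≈ 29.9.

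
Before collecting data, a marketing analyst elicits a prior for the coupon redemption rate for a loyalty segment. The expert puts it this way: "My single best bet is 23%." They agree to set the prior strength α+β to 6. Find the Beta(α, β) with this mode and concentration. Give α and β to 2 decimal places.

For α,β > 1 the Beta mode is (α−1)/(α+β−2). With α+β = 6, the mode is (α−1)/4.
Set (α−1)/4 = 0.23 → α = 1 + 0.23·4 = 1.92.
β = 6 − α = 4.08.

α = 1.92, β = 4.08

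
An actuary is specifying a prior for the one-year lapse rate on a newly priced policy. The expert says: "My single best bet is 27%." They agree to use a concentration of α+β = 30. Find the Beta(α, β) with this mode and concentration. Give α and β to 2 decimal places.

For α,β > 1 the Beta mode is (α−1)/(α+β−2). With α+β = 30, the mode is (α−1)/28.
Set (α−1)/28 = 0.27 → α = 1 + 0.27·28 = 8.56.
β = 30 − α = 21.44.

α = 8.56, β = 21.44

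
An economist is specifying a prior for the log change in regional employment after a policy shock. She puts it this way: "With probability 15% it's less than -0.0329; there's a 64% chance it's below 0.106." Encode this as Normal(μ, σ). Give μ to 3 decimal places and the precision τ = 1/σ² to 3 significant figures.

μ = 0.070, τ = 101

The p-quantile of Normal(μ,σ) is μ + z_p·σ, with z_{0.15} = -1.036 and z_{0.64} = 0.3585.
Eliminate σ: μ = (z₂·x₁ − z₁·x₂)/(z₂ − z₁) = (0.3585·-0.0329 − (-1.036)·0.106)/1.395 = 0.070.
Then σ = (x₂ − x₁)/(z₂ − z₁) = (0.106 − -0.0329)/1.395 = 0.100.
Precision τ = 1/σ² = 1/0.09958² = 101.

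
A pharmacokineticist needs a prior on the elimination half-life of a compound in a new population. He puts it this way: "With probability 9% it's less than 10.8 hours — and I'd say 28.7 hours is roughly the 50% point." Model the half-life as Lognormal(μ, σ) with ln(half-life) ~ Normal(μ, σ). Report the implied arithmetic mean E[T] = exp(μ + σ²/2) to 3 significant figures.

E[T] ≈ 37.4 hours

If T ~ Lognormal(μ,σ) then ln T ~ Normal(μ,σ), so the p-quantile of ln T is μ + z_p·σ.
ln(10.8) = 2.38 and ln(28.7) = 3.357; z_{0.09} = -1.341, z_{0.5} = 0.
σ = (3.357 − 2.38)/(0 − (-1.341)) = 0.729.
μ = 2.38 − (-1.341)·0.729 = 3.357.
E[T] = exp(μ + σ²/2) = exp(3.357 + 0.2657) = 37.4 hours.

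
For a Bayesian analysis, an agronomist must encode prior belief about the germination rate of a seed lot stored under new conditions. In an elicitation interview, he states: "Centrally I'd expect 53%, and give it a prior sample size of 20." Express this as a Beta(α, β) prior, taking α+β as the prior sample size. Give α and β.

Under the effective-sample-size interpretation, Beta(α, β) has prior mean α/(α+β) and prior sample size α+β.
So α+β = 20 and α/(α+β) = 0.53, giving α = 0.53·20 = 10.6 and β = 20 − 10.6 = 9.4.

α = 10.6, β = 9.4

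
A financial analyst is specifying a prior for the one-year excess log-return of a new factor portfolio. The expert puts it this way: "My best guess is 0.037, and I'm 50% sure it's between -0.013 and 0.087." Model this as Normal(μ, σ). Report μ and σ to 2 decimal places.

μ = 0.04, σ = 0.07

A symmetric 50% interval runs μ ± z·σ with z = 0.6745.
Half-width = 0.05, so σ = 0.05/0.6745 = 0.07.
μ is the stated best guess, 0.04.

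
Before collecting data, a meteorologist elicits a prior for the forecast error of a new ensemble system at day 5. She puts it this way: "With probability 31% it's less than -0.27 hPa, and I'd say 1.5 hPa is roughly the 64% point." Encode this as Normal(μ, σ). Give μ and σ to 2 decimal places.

For Normal(μ,σ), the p-quantile is μ + z_p·σ. Here z_{0.31} = -0.4959, z_{0.64} = 0.3585.
So -0.27 = μ − 0.4959σ and 1.5 = μ + 0.3585σ.
Subtracting: σ = (1.5 − -0.27)/(0.3585 − (-0.4959)) = 2.07.
Then μ = -0.27 − (-0.4959)·2.07 = 0.76.

μ = 0.76, σ = 2.07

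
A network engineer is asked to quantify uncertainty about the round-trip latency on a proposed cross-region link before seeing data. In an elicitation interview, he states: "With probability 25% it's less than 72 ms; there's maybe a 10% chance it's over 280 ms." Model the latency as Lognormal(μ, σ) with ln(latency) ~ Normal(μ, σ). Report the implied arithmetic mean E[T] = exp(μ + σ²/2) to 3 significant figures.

If T ~ Lognormal(μ,σ) then ln T ~ Normal(μ,σ), so the p-quantile of ln T is μ + z_p·σ.
ln(72) = 4.277 and ln(280) = 5.635; z_{0.25} = -0.6745, z_{0.9} = 1.282.
σ = (5.635 − 4.277)/(1.282 − (-0.6745)) = 0.694.
μ = 4.277 − (-0.6745)·0.694 = 4.745.
E[T] = exp(μ + σ²/2) = exp(4.745 + 0.2410) = 146 ms.

E[T] ≈ 146 ms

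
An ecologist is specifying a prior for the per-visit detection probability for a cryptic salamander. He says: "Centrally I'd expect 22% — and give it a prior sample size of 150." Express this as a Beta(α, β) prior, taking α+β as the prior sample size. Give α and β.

Under the effective-sample-size interpretation, Beta(α, β) has prior mean α/(α+β) and prior sample size α+β.
So α+β = 150 and α/(α+β) = 0.22, giving α = 0.22·150 = 33 and β = 150 − 33 = 117.

α = 33, β = 117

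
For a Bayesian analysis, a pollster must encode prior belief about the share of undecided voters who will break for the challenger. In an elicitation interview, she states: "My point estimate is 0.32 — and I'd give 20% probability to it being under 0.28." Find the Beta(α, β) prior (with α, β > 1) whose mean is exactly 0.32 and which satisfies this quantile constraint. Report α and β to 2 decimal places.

With mean 0.32 fixed, write α = 0.32s, β = 0.68s where s = α+β.
Need P(θ < 0.28) = 0.2 under Beta(0.32s, 0.68s). Normal approximation: (q−m)/√(m(1−m)/s) ≈ z_{0.2} = -0.842, so s ≈ 0.32·0.68·(-0.842)²/(0.28−0.32)² = 96.3.
At s = 96.3: P(θ<0.28) ≈ 0.202. Adjusting to match 0.2 gives s ≈ 97.99.
So α = 0.32·97.99 ≈ 31.36, β = 0.68·97.99 ≈ 66.63.

α ≈ 31.36, β ≈ 66.63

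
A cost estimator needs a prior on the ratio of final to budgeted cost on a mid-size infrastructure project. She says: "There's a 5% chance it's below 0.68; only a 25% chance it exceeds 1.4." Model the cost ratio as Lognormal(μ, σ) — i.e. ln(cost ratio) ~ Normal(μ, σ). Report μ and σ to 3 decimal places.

μ ≈ 0.126, σ ≈ 0.311

If T ~ Lognormal(μ,σ) then ln T ~ Normal(μ,σ), so the p-quantile of ln T is μ + z_p·σ.
ln(0.68) = -0.3857 and ln(1.4) = 0.3365; z_{0.05} = -1.645, z_{0.75} = 0.6745.
σ = (0.3365 − -0.3857)/(0.6745 − (-1.645)) = 0.311.
μ = -0.3857 − (-1.645)·0.311 = 0.126.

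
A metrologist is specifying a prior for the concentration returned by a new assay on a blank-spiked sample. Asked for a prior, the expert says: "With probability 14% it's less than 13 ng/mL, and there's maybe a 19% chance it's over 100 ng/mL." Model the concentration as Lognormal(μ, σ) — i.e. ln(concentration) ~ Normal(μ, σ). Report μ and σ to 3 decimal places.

If T ~ Lognormal(μ,σ) then ln T ~ Normal(μ,σ), so the p-quantile of ln T is μ + z_p·σ.
ln(13) = 2.565 and ln(100) = 4.605; z_{0.14} = -1.08, z_{0.81} = 0.8779.
σ = (4.605 − 2.565)/(0.8779 − (-1.08)) = 1.042.
μ = 2.565 − (-1.08)·1.042 = 3.691.

μ ≈ 3.691, σ ≈ 1.042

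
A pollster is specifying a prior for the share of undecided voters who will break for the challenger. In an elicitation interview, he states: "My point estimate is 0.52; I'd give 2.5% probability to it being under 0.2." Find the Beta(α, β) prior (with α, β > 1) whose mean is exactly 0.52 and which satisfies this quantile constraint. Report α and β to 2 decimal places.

With mean 0.52 fixed, write α = 0.52s, β = 0.48s where s = α+β.
Need P(θ < 0.2) = 0.025 under Beta(0.52s, 0.48s). Normal approximation: (q−m)/√(m(1−m)/s) ≈ z_{0.025} = -1.96, so s ≈ 0.52·0.48·(-1.96)²/(0.2−0.52)² = 9.4.
At s = 9.4: P(θ<0.2) ≈ 0.017. Adjusting to match 0.025 gives s ≈ 8.02.
So α = 0.52·8.02 ≈ 4.17, β = 0.48·8.02 ≈ 3.85.

α ≈ 4.17, β ≈ 3.85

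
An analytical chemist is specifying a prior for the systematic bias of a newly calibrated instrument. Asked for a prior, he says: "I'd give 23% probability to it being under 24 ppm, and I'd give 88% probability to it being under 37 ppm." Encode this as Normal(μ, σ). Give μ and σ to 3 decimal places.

μ = 29.019, σ = 6.793

The p-quantile of Normal(μ,σ) is μ + z_p·σ, with z_{0.23} = -0.7388 and z_{0.88} = 1.175.
Eliminate σ: μ = (z₂·x₁ − z₁·x₂)/(z₂ − z₁) = (1.175·24 − (-0.7388)·37)/1.914 = 29.019.
Then σ = (x₂ − x₁)/(z₂ − z₁) = (37 − 24)/1.914 = 6.793.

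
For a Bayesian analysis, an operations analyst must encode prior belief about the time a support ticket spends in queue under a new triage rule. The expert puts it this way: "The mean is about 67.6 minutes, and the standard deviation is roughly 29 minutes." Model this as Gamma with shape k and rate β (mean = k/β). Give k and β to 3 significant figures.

k ≈ 5.43, β ≈ 0.0804

For Gamma(k, rate β): mean = k/β, variance = k/β², so CV = 1/√k.
CV = SD/mean = 29/67.6 = 0.429, hence k = 1/CV² = 5.43.
Then β = k/mean = 5.43/67.6 = 0.0804.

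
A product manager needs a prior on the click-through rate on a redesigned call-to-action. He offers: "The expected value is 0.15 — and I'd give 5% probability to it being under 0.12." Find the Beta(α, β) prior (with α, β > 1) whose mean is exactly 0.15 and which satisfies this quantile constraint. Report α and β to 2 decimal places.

α ≈ 53.15, β ≈ 301.17

With mean 0.15 fixed, write α = 0.15s, β = 0.85s where s = α+β.
Need P(θ < 0.12) = 0.05 under Beta(0.15s, 0.85s). Normal approximation: (q−m)/√(m(1−m)/s) ≈ z_{0.05} = -1.64, so s ≈ 0.15·0.85·(-1.64)²/(0.12−0.15)² = 383.3.
At s = 383.3: P(θ<0.12) ≈ 0.043. Adjusting to match 0.05 gives s ≈ 354.32.
So α = 0.15·354.32 ≈ 53.15, β = 0.85·354.32 ≈ 301.17.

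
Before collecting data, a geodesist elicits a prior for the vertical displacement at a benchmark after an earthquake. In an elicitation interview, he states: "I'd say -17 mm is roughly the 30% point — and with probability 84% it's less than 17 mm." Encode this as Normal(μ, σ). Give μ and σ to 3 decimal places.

μ = -5.261, σ = 22.385

For Normal(μ,σ), the p-quantile is μ + z_p·σ. Here z_{0.3} = -0.5244, z_{0.84} = 0.9945.
So -17 = μ − 0.5244σ and 17 = μ + 0.9945σ.
Subtracting: σ = (17 − -17)/(0.9945 − (-0.5244)) = 22.385.
Then μ = -17 − (-0.5244)·22.385 = -5.261.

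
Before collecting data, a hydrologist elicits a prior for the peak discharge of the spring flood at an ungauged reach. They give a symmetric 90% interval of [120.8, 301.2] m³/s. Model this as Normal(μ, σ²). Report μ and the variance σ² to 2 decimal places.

A symmetric 90% interval runs μ ± z·σ with z = 1.645.
Half-width = 90.2, so σ = 90.2/1.645 = 54.838 and σ² = 3007.17.
μ is the interval midpoint, 211.00.

μ = 211.00, σ² = 3007.17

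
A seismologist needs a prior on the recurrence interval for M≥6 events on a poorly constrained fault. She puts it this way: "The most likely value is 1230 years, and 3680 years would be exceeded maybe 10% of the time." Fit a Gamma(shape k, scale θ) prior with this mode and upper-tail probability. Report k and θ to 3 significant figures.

k ≈ 2.58, θ ≈ 777

Gamma(k,θ) with k>1 has mode (k−1)θ, so θ = 1230/(k−1).
Need P(X < 3680) = 0.9 with θ tied to k this way. Start at k = 2, θ = 1230: P(X<3680) ≈ 0.800.
Too low — raise k to concentrate. Iterating converges to k ≈ 2.58.
Then θ = 1230/(2.58−1) ≈ 777.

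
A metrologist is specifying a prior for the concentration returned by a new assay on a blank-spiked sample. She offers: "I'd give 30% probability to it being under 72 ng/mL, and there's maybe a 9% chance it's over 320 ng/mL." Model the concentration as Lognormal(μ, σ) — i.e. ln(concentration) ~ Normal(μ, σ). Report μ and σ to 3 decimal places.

If T ~ Lognormal(μ,σ) then ln T ~ Normal(μ,σ), so the p-quantile of ln T is μ + z_p·σ.
ln(72) = 4.277 and ln(320) = 5.768; z_{0.3} = -0.5244, z_{0.91} = 1.341.
σ = (5.768 − 4.277)/(1.341 − (-0.5244)) = 0.800.
μ = 4.277 − (-0.5244)·0.800 = 4.696.

μ ≈ 4.696, σ ≈ 0.800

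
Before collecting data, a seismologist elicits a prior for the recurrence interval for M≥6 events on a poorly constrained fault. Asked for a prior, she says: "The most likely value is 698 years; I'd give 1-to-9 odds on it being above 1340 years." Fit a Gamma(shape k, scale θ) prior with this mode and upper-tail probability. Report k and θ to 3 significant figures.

Gamma(k,θ) with k>1 has mode (k−1)θ, so θ = 698/(k−1).
Need P(X < 1340) = 0.9 with θ tied to k this way. Start at k = 2, θ = 698: P(X<1340) ≈ 0.572.
Too low — raise k to concentrate. Iterating converges to k ≈ 5.5.
Then θ = 698/(5.5−1) ≈ 155.

k ≈ 5.5, θ ≈ 155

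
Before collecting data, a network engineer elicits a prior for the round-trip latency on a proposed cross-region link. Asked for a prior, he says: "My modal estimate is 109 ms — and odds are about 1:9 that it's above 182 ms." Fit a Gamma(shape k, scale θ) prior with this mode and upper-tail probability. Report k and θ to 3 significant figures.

k ≈ 8.19, θ ≈ 15.2

Gamma(k,θ) with k>1 has mode (k−1)θ, so θ = 109/(k−1).
Need P(X < 182) = 0.9 with θ tied to k this way. Start at k = 2, θ = 109: P(X<182) ≈ 0.497.
Too low — raise k to concentrate. Iterating converges to k ≈ 8.19.
Then θ = 109/(8.19−1) ≈ 15.2.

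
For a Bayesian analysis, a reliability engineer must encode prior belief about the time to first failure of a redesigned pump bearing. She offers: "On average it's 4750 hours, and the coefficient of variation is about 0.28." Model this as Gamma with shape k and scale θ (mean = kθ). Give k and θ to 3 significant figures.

k ≈ 12.8, θ ≈ 372

For Gamma(k, scale θ): mean = kθ, variance = kθ², so CV = 1/√k.
CV = 0.28, hence k = 1/CV² = 12.8.
Then θ = mean/k = 4750/12.8 = 372.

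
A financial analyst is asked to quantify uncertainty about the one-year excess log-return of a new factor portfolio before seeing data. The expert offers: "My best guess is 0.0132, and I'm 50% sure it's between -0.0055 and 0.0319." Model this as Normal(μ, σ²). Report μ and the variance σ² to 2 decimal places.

A symmetric 50% interval runs μ ± z·σ with z = 0.6745.
Half-width = 0.0187, so σ = 0.0187/0.6745 = 0.028 and σ² = 0.00.
μ is the stated best guess, 0.01.

μ = 0.01, σ² = 0.00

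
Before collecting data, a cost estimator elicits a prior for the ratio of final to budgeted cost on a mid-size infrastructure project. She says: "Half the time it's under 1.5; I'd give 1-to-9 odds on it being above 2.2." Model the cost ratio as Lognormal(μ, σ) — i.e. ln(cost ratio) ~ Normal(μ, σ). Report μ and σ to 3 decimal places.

μ ≈ 0.405, σ ≈ 0.299

If T ~ Lognormal(μ,σ) then ln T ~ Normal(μ,σ), so the p-quantile of ln T is μ + z_p·σ.
ln(1.5) = 0.4055 and ln(2.2) = 0.7885; z_{0.5} = 0, z_{0.9} = 1.282.
σ = (0.7885 − 0.4055)/(1.282 − (0)) = 0.299.
μ = 0.4055 − (0)·0.299 = 0.405.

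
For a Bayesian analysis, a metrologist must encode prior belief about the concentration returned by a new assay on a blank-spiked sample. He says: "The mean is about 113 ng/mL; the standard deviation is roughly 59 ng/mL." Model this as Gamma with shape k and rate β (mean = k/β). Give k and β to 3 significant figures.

For Gamma(k, rate β): mean = k/β, variance = k/β², so CV = 1/√k.
CV = SD/mean = 59/113 = 0.5221, hence k = 1/CV² = 3.67.
Then β = k/mean = 3.67/113 = 0.0325.

k ≈ 3.67, β ≈ 0.0325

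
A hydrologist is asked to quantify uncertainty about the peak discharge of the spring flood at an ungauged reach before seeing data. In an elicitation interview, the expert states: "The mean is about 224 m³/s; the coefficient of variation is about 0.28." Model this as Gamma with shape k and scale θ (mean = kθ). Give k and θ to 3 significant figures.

For Gamma(k, scale θ): mean = kθ, variance = kθ², so CV = 1/√k.
CV = 0.28, hence k = 1/CV² = 12.8.
Then θ = mean/k = 224/12.8 = 17.6.

k ≈ 12.8, θ ≈ 17.6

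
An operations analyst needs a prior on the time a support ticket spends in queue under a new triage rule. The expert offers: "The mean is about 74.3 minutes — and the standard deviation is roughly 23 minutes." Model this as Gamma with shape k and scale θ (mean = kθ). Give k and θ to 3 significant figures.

k ≈ 10.4, θ ≈ 7.12

For Gamma(k, scale θ): mean = kθ, variance = kθ², so CV = 1/√k.
CV = SD/mean = 23/74.3 = 0.3096, hence k = 1/CV² = 10.4.
Then θ = mean/k = 74.3/10.4 = 7.12.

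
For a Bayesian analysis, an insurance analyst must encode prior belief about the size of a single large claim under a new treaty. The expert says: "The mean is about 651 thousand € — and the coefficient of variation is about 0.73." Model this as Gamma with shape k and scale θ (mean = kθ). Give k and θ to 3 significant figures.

k ≈ 1.88, θ ≈ 347

For Gamma(k, scale θ): mean = kθ, variance = kθ², so CV = 1/√k.
CV = 0.73, hence k = 1/CV² = 1.88.
Then θ = mean/k = 651/1.88 = 347.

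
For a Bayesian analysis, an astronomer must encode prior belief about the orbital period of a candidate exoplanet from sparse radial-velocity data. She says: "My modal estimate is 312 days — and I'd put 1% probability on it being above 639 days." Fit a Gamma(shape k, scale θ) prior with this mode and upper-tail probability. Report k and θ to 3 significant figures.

k ≈ 10.5, θ ≈ 32.8

Gamma(k,θ) with k>1 has mode (k−1)θ, so θ = 312/(k−1).
Need P(X < 639) = 0.99 with θ tied to k this way. Start at k = 2, θ = 312: P(X<639) ≈ 0.607.
Too low — raise k to concentrate. Iterating converges to k ≈ 10.5.
Then θ = 312/(10.5−1) ≈ 32.8.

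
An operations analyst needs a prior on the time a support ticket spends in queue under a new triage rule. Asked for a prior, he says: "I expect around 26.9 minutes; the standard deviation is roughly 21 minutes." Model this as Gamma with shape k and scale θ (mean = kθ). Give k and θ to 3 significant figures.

For Gamma(k, scale θ): mean = kθ, variance = kθ², so CV = 1/√k.
CV = SD/mean = 21/26.9 = 0.7807, hence k = 1/CV² = 1.64.
Then θ = mean/k = 26.9/1.64 = 16.4.

k ≈ 1.64, θ ≈ 16.4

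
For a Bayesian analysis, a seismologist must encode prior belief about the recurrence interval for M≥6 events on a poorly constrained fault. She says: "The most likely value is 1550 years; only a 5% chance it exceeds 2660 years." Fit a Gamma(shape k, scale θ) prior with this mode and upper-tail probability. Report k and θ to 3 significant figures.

k ≈ 10.6, θ ≈ 162

Gamma(k,θ) with k>1 has mode (k−1)θ, so θ = 1550/(k−1).
Need P(X < 2660) = 0.95 with θ tied to k this way. Start at k = 2, θ = 1550: P(X<2660) ≈ 0.512.
Too low — raise k to concentrate. Iterating converges to k ≈ 10.6.
Then θ = 1550/(10.6−1) ≈ 162.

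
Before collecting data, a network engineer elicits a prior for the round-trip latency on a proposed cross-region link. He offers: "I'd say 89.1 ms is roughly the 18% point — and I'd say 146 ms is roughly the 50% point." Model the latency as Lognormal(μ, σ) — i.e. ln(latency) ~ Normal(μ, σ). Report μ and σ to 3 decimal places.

If T ~ Lognormal(μ,σ) then ln T ~ Normal(μ,σ), so the p-quantile of ln T is μ + z_p·σ.
ln(89.1) = 4.49 and ln(146) = 4.984; z_{0.18} = -0.9154, z_{0.5} = 0.
σ = (4.984 − 4.49)/(0 − (-0.9154)) = 0.540.
μ = 4.49 − (-0.9154)·0.540 = 4.984.

μ ≈ 4.984, σ ≈ 0.540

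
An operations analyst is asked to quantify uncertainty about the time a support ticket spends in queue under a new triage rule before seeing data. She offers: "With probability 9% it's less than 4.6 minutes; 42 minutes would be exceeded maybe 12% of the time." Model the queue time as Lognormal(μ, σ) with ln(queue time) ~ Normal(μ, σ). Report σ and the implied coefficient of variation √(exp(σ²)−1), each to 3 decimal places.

If T ~ Lognormal(μ,σ) then ln T ~ Normal(μ,σ), so the p-quantile of ln T is μ + z_p·σ.
ln(4.6) = 1.526 and ln(42) = 3.738; z_{0.09} = -1.341, z_{0.88} = 1.175.
σ = (3.738 − 1.526)/(1.175 − (-1.341)) = 0.879.
μ = 1.526 − (-1.341)·0.879 = 2.705.
CV = √(exp(σ²)−1) = √(exp(0.7728)−1) = 1.080.

σ ≈ 0.879, CV ≈ 1.080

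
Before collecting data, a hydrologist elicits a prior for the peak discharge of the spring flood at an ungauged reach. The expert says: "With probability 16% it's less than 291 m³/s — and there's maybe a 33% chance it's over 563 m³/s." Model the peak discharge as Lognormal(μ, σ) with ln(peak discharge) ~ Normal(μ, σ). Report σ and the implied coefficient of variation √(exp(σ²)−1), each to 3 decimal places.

If T ~ Lognormal(μ,σ) then ln T ~ Normal(μ,σ), so the p-quantile of ln T is μ + z_p·σ.
ln(291) = 5.673 and ln(563) = 6.333; z_{0.16} = -0.9945, z_{0.67} = 0.4399.
σ = (6.333 − 5.673)/(0.4399 − (-0.9945)) = 0.460.
μ = 5.673 − (-0.9945)·0.460 = 6.131.
CV = √(exp(σ²)−1) = √(exp(0.2117)−1) = 0.486.

σ ≈ 0.460, CV ≈ 0.486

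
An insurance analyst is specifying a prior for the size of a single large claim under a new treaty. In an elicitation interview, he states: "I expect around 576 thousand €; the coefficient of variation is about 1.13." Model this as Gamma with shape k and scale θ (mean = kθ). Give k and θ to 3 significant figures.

For Gamma(k, scale θ): mean = kθ, variance = kθ², so CV = 1/√k.
CV = 1.13, hence k = 1/CV² = 0.783.
Then θ = mean/k = 576/0.783 = 735.

k ≈ 0.783, θ ≈ 735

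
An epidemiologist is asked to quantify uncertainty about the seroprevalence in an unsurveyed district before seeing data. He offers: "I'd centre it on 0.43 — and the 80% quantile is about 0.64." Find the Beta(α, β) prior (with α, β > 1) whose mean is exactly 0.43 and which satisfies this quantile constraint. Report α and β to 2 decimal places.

α ≈ 1.69, β ≈ 2.24

With mean 0.43 fixed, write α = 0.43s, β = 0.57s where s = α+β.
Need P(θ < 0.64) = 0.8 under Beta(0.43s, 0.57s). Normal approximation: (q−m)/√(m(1−m)/s) ≈ z_{0.8} = 0.842, so s ≈ 0.43·0.57·(0.842)²/(0.64−0.43)² = 3.9.
At s = 3.9: P(θ<0.64) ≈ 0.800. Adjusting to match 0.8 gives s ≈ 3.92.
So α = 0.43·3.92 ≈ 1.69, β = 0.57·3.92 ≈ 2.24.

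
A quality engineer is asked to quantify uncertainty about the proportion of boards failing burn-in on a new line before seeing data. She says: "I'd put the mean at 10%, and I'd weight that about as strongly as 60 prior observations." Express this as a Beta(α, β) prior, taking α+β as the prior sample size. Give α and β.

Under the effective-sample-size interpretation, Beta(α, β) has prior mean α/(α+β) and prior sample size α+β.
So α+β = 60 and α/(α+β) = 0.1, giving α = 0.1·60 = 6 and β = 60 − 6 = 54.

α = 6, β = 54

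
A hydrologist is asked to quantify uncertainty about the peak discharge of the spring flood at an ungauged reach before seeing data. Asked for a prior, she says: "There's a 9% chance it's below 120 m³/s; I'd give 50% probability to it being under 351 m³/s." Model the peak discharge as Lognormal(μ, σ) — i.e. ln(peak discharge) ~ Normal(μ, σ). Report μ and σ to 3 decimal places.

If T ~ Lognormal(μ,σ) then ln T ~ Normal(μ,σ), so the p-quantile of ln T is μ + z_p·σ.
ln(120) = 4.787 and ln(351) = 5.861; z_{0.09} = -1.341, z_{0.5} = 0.
σ = (5.861 − 4.787)/(0 − (-1.341)) = 0.801.
μ = 4.787 − (-1.341)·0.801 = 5.861.

μ ≈ 5.861, σ ≈ 0.801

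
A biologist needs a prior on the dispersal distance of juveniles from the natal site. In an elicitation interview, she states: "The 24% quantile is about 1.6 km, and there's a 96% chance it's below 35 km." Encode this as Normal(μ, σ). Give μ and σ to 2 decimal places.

μ = 11.20, σ = 13.59

The p-quantile of Normal(μ,σ) is μ + z_p·σ, with z_{0.24} = -0.7063 and z_{0.96} = 1.751.
Eliminate σ: μ = (z₂·x₁ − z₁·x₂)/(z₂ − z₁) = (1.751·1.6 − (-0.7063)·35)/2.457 = 11.20.
Then σ = (x₂ − x₁)/(z₂ − z₁) = (35 − 1.6)/2.457 = 13.59.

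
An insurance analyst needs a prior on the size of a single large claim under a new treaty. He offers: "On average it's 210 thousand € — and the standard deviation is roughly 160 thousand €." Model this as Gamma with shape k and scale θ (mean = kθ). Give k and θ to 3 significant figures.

For Gamma(k, scale θ): mean = kθ, variance = kθ², so CV = 1/√k.
CV = SD/mean = 160/210 = 0.7619, hence k = 1/CV² = 1.72.
Then θ = mean/k = 210/1.72 = 122.

k ≈ 1.72, θ ≈ 122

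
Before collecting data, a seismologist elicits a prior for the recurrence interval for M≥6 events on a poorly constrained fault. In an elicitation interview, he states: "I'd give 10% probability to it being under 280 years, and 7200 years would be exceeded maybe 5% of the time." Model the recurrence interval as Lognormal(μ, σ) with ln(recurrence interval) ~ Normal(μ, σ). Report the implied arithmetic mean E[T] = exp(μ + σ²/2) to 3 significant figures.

If T ~ Lognormal(μ,σ) then ln T ~ Normal(μ,σ), so the p-quantile of ln T is μ + z_p·σ.
ln(280) = 5.635 and ln(7200) = 8.882; z_{0.1} = -1.282, z_{0.95} = 1.645.
σ = (8.882 − 5.635)/(1.645 − (-1.282)) = 1.110.
μ = 5.635 − (-1.282)·1.110 = 7.057.
E[T] = exp(μ + σ²/2) = exp(7.057 + 0.6156) = 2150 years.

E[T] ≈ 2150 years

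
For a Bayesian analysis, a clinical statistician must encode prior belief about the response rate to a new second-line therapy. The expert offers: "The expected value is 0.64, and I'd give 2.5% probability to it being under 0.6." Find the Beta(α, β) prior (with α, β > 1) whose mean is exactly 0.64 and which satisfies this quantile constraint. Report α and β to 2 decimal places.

With mean 0.64 fixed, write α = 0.64s, β = 0.36s where s = α+β.
Need P(θ < 0.6) = 0.025 under Beta(0.64s, 0.36s). Normal approximation: (q−m)/√(m(1−m)/s) ≈ z_{0.025} = -1.96, so s ≈ 0.64·0.36·(-1.96)²/(0.6−0.64)² = 553.2.
At s = 553.2: P(θ<0.6) ≈ 0.026. Adjusting to match 0.025 gives s ≈ 564.90.
So α = 0.64·564.90 ≈ 361.54, β = 0.36·564.90 ≈ 203.37.

α ≈ 361.54, β ≈ 203.37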